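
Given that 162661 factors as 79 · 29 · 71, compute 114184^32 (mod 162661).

Mod 79: 114184 ≡ 29; 29^32 ≡ 76 (mod 79).
Mod 29: 114184 ≡ 11; by Fermat, exponent reduces to 32 mod 28 = 4; 11^4 ≡ 25 (mod 29).
Mod 71: 114184 ≡ 16; 16^32 ≡ 29 (mod 71).
Combine by CRT: x ≡ 76 (mod 79), x ≡ 25 (mod 29), x ≡ 29 (mod 71) ⇒ x ≡ 28358 (mod 162661).

28358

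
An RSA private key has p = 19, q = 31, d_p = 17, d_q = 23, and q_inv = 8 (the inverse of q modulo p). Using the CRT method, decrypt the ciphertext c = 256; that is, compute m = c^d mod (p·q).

m₁ = c^(d_p) mod p: c ≡ 9 (mod 19), and 9^17 mod 19 = 17.
m₂ = c^(d_q) mod q: c ≡ 8 (mod 31), and 8^23 mod 31 = 16.
h = q_inv·(m₁ − m₂) mod p = 8·(17 − 16) mod 19 = 8.
m = m₂ + h·q = 16 + 8·31 = 264.

264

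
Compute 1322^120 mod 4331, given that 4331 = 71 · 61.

2746

Mod 71: 1322 ≡ 44; by Fermat, exponent reduces to 120 mod 70 = 50; 44^50 ≡ 48 (mod 71).
Mod 61: 1322 ≡ 41; since 60 | 120, by Fermat 41^120 ≡ 1 (mod 61).
Combine by CRT: x ≡ 48 (mod 71), x ≡ 1 (mod 61) ⇒ x ≡ 2746 (mod 4331).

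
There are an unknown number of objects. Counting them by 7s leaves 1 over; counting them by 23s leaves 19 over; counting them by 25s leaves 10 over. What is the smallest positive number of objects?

2710

The moduli are pairwise coprime; M = 7·23·25 = 4025.
M/7 = 575; 575 ≡ 1 (mod 7), inverse 1.
M/23 = 175; 175 ≡ 14 (mod 23); 14·5 ≡ 1, so inverse 5.
M/25 = 161; 161 ≡ 11 (mod 25); 11·16 ≡ 1, so inverse 16.
N ≡ 1·575·1 + 19·175·5 + 10·161·16 = 42960.
42960 mod 4025 = 2710.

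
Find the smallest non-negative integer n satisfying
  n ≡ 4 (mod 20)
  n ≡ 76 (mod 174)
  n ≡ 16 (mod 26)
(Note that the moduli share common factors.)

Combine the congruences pairwise.
gcd(20, 174) = 2 and 2 | (76 − 4), so the pair is consistent; merging gives n ≡ 424 (mod 1740), where 1740 = lcm(20, 174).
gcd(1740, 26) = 2 and 2 | (16 − 424), so the pair is consistent; merging gives n ≡ 16084 (mod 22620), where 22620 = lcm(1740, 26).
The solution is unique modulo lcm(20, 174, 26) = 22620.

16084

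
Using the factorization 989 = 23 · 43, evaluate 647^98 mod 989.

Mod 23: 647 ≡ 3; by Fermat, exponent reduces to 98 mod 22 = 10; 3^10 ≡ 8 (mod 23).
Mod 43: 647 ≡ 2; by Fermat, exponent reduces to 98 mod 42 = 14; 2^14 ≡ 1 (mod 43).
Combine by CRT: x ≡ 8 (mod 23), x ≡ 1 (mod 43) ⇒ x ≡ 560 (mod 989).

560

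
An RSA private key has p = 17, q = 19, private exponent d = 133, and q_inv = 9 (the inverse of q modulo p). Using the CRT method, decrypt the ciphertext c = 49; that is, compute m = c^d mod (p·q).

87

d_p = d mod (p−1) = 133 mod 16 = 5; d_q = d mod (q−1) = 7.
m₁ = c^(d_p) mod p: c ≡ 15 (mod 17), and 15^5 mod 17 = 2.
m₂ = c^(d_q) mod q: c ≡ 11 (mod 19), and 11^7 mod 19 = 11.
h = q_inv·(m₁ − m₂) mod p = 9·(2 − 11) mod 17 = 4.
m = m₂ + h·q = 11 + 4·19 = 87.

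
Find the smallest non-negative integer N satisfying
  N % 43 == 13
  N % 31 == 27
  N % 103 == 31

From N ≡ 13 (mod 43) write N = 13 + 43t. Substituting into N ≡ 27 (mod 31) gives 43t ≡ 14 (mod 31), and since 12⁻¹ ≡ 13 (mod 31), t ≡ 27. Hence N ≡ 13 + 43·27 = 1174 (mod 1333).
From N ≡ 1174 (mod 1333) write N = 1174 + 1333t. Substituting into N ≡ 31 (mod 103) gives 1333t ≡ 93 (mod 103), and since 97⁻¹ ≡ 17 (mod 103), t ≡ 36. Hence N ≡ 1174 + 1333·36 = 49162 (mod 137299).

49162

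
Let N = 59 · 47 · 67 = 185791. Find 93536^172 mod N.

76483

Mod 59: 93536 ≡ 21; by Fermat, exponent reduces to 172 mod 58 = 56; 21^56 ≡ 19 (mod 59).
Mod 47: 93536 ≡ 6; by Fermat, exponent reduces to 172 mod 46 = 34; 6^34 ≡ 14 (mod 47).
Mod 67: 93536 ≡ 4; by Fermat, exponent reduces to 172 mod 66 = 40; 4^40 ≡ 36 (mod 67).
Combine by CRT: x ≡ 19 (mod 59), x ≡ 14 (mod 47), x ≡ 36 (mod 67) ⇒ x ≡ 76483 (mod 185791).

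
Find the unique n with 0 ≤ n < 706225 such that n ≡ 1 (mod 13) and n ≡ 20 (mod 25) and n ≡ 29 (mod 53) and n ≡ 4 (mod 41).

222470

From n ≡ 1 (mod 13) write n = 1 + 13t. Substituting into n ≡ 20 (mod 25) gives 13t ≡ 19 (mod 25), and since 13⁻¹ ≡ 2 (mod 25), t ≡ 13. Hence n ≡ 1 + 13·13 = 170 (mod 325).
From n ≡ 170 (mod 325) write n = 170 + 325t. Substituting into n ≡ 29 (mod 53) gives 325t ≡ 18 (mod 53), and since 7⁻¹ ≡ 38 (mod 53), t ≡ 48. Hence n ≡ 170 + 325·48 = 15770 (mod 17225).
From n ≡ 15770 (mod 17225) write n = 15770 + 17225t. Substituting into n ≡ 4 (mod 41) gives 17225t ≡ 19 (mod 41), and since 5⁻¹ ≡ 33 (mod 41), t ≡ 12. Hence n ≡ 15770 + 17225·12 = 222470 (mod 706225).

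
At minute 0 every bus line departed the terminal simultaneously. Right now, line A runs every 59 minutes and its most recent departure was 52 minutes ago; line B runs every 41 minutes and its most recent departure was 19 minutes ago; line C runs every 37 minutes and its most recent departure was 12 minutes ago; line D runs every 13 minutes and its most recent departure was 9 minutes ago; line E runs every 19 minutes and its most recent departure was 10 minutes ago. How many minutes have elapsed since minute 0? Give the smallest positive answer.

1572697

The moduli are pairwise coprime; N = 59·41·37·13·19 = 22107241.
N/59 = 374699; 374699 ≡ 49 (mod 59); 49·53 ≡ 1, so inverse 53.
N/41 = 539201; 539201 ≡ 10 (mod 41); 10·37 ≡ 1, so inverse 37.
N/37 = 597493; 597493 ≡ 17 (mod 37); 17·24 ≡ 1, so inverse 24.
N/13 = 1700557; 1700557 ≡ 1 (mod 13), inverse 1.
N/19 = 1163539; 1163539 ≡ 17 (mod 19); 17·9 ≡ 1, so inverse 9.
t ≡ 52·374699·53 + 19·539201·37 + 12·597493·24 + 9·1700557·1 + 10·1163539·9 = 1703830254.
1703830254 mod 22107241 = 1572697.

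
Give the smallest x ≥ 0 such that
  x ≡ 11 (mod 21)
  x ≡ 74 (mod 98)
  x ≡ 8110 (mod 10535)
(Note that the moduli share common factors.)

gcd(21, 98) = 7 and 7 | (74 − 11), so the pair is consistent; merging gives x ≡ 74 (mod 294), where 294 = lcm(21, 98).
gcd(294, 10535) = 49 and 49 | (8110 − 74), so the pair is consistent; merging gives x ≡ 29180 (mod 63210), where 63210 = lcm(294, 10535).
The solution is unique modulo lcm(21, 98, 10535) = 63210.

29180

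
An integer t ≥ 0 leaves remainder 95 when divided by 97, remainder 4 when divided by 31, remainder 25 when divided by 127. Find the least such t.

353466

The moduli are pairwise coprime; N = 97·31·127 = 381889.
N/97 = 3937; 3937 ≡ 57 (mod 97); 57·80 ≡ 1, so inverse 80.
N/31 = 12319; 12319 ≡ 12 (mod 31); 12·13 ≡ 1, so inverse 13.
N/127 = 3007; 3007 ≡ 86 (mod 127); 86·96 ≡ 1, so inverse 96.
t ≡ 95·3937·80 + 4·12319·13 + 25·3007·96 = 37778588.
37778588 mod 381889 = 353466.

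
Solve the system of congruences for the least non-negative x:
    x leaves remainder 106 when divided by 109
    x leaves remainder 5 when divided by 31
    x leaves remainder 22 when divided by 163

221376

From x ≡ 106 (mod 109) write x = 106 + 109t. Substituting into x ≡ 5 (mod 31) gives 109t ≡ 23 (mod 31), and since 16⁻¹ ≡ 2 (mod 31), t ≡ 15. Hence x ≡ 106 + 109·15 = 1741 (mod 3379).
From x ≡ 1741 (mod 3379) write x = 1741 + 3379t. Substituting into x ≡ 22 (mod 163) gives 3379t ≡ 74 (mod 163), and since 119⁻¹ ≡ 100 (mod 163), t ≡ 65. Hence x ≡ 1741 + 3379·65 = 221376 (mod 550777).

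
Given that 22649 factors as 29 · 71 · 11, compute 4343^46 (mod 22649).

4431

Mod 29: 4343 ≡ 22; by Fermat, exponent reduces to 46 mod 28 = 18; 22^18 ≡ 23 (mod 29).
Mod 71: 4343 ≡ 12; 12^46 ≡ 29 (mod 71).
Mod 11: 4343 ≡ 9; by Fermat, exponent reduces to 46 mod 10 = 6; 9^6 ≡ 9 (mod 11).
Combine by CRT: x ≡ 23 (mod 29), x ≡ 29 (mod 71), x ≡ 9 (mod 11) ⇒ x ≡ 4431 (mod 22649).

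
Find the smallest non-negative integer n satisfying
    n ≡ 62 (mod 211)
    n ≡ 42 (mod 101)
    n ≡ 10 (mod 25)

193760

The moduli are pairwise coprime; M = 211·101·25 = 532775.
M/211 = 2525; 2525 ≡ 204 (mod 211); 204·30 ≡ 1, so inverse 30.
M/101 = 5275; 5275 ≡ 23 (mod 101); 23·22 ≡ 1, so inverse 22.
M/25 = 21311; 21311 ≡ 11 (mod 25); 11·16 ≡ 1, so inverse 16.
n ≡ 62·2525·30 + 42·5275·22 + 10·21311·16 = 12980360.
12980360 mod 532775 = 193760.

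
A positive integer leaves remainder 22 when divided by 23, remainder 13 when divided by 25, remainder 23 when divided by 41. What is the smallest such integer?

11913

The moduli are pairwise coprime; N = 23·25·41 = 23575.
N/23 = 1025; 1025 ≡ 13 (mod 23); 13·16 ≡ 1, so inverse 16.
N/25 = 943; 943 ≡ 18 (mod 25); 18·7 ≡ 1, so inverse 7.
N/41 = 575; 575 ≡ 1 (mod 41), inverse 1.
a ≡ 22·1025·16 + 13·943·7 + 23·575·1 = 459838.
459838 mod 23575 = 11913.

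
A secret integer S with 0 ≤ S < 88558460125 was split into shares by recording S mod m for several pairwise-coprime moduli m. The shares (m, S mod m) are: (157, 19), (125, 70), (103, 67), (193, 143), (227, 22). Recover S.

18376801820

The moduli are pairwise coprime; N = 157·125·103·193·227 = 88558460125.
N/157 = 564066625; 564066625 ≡ 8 (mod 157); 8·59 ≡ 1, so inverse 59.
N/125 = 708467681; 708467681 ≡ 56 (mod 125); 56·96 ≡ 1, so inverse 96.
N/103 = 859790875; 859790875 ≡ 23 (mod 103); 23·9 ≡ 1, so inverse 9.
N/193 = 458852125; 458852125 ≡ 29 (mod 193); 29·20 ≡ 1, so inverse 20.
N/227 = 390125375; 390125375 ≡ 224 (mod 227); 224·151 ≡ 1, so inverse 151.
S ≡ 19·564066625·59 + 70·708467681·96 + 67·859790875·9 + 143·458852125·20 + 22·390125375·151 = 8519988973820.
8519988973820 mod 88558460125 = 18376801820.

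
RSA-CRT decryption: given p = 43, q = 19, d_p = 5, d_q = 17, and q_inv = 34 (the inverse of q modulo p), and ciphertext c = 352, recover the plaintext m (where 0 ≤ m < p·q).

m₁ = c^(d_p) mod p: c ≡ 8 (mod 43), and 8^5 mod 43 = 2.
m₂ = c^(d_q) mod q: c ≡ 10 (mod 19), and 10^17 mod 19 = 2.
h = q_inv·(m₁ − m₂) mod p = 34·(2 − 2) mod 43 = 0.
m = m₂ + h·q = 2 + 0·19 = 2.

2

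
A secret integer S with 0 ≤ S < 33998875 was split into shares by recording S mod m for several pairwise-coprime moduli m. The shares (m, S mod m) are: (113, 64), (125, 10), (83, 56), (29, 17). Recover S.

The moduli are pairwise coprime; N = 113·125·83·29 = 33998875.
N/113 = 300875; 300875 ≡ 69 (mod 113); 69·95 ≡ 1, so inverse 95.
N/125 = 271991; 271991 ≡ 116 (mod 125); 116·111 ≡ 1, so inverse 111.
N/83 = 409625; 409625 ≡ 20 (mod 83); 20·54 ≡ 1, so inverse 54.
N/29 = 1172375; 1172375 ≡ 21 (mod 29); 21·18 ≡ 1, so inverse 18.
S ≡ 64·300875·95 + 10·271991·111 + 56·409625·54 + 17·1172375·18 = 3728682760.
3728682760 mod 33998875 = 22805385.

22805385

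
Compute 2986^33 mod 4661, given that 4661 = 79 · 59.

1597

Mod 79: 2986 ≡ 63; 63^33 ≡ 17 (mod 79).
Mod 59: 2986 ≡ 36; 36^33 ≡ 4 (mod 59).
Combine by CRT: x ≡ 17 (mod 79), x ≡ 4 (mod 59) ⇒ x ≡ 1597 (mod 4661).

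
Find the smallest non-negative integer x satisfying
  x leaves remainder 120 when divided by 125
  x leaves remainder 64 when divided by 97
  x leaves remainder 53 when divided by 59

The moduli are pairwise coprime; N = 125·97·59 = 715375.
N/125 = 5723; 5723 ≡ 98 (mod 125); 98·37 ≡ 1, so inverse 37.
N/97 = 7375; 7375 ≡ 3 (mod 97); 3·65 ≡ 1, so inverse 65.
N/59 = 12125; 12125 ≡ 30 (mod 59); 30·2 ≡ 1, so inverse 2.
x ≡ 120·5723·37 + 64·7375·65 + 53·12125·2 = 57375370.
57375370 mod 715375 = 145370.

145370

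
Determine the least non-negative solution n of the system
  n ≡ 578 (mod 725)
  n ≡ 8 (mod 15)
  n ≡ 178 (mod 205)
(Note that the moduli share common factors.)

gcd(725, 15) = 5 and 5 | (8 − 578), so the pair is consistent; merging gives n ≡ 578 (mod 2175), where 2175 = lcm(725, 15).
gcd(2175, 205) = 5 and 5 | (178 − 578), so the pair is consistent; merging gives n ≡ 11453 (mod 89175), where 89175 = lcm(2175, 205).
The solution is unique modulo lcm(725, 15, 205) = 89175.

11453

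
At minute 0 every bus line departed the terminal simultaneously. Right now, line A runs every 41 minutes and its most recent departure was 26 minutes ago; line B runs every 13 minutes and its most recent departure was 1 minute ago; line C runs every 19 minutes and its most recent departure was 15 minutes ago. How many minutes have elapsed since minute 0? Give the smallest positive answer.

3511

Combine the congruences pairwise.
From t ≡ 26 (mod 41) write t = 26 + 41s. Substituting into t ≡ 1 (mod 13) gives 41s ≡ 1 (mod 13), and since 2⁻¹ ≡ 7 (mod 13), s ≡ 7. Hence t ≡ 26 + 41·7 = 313 (mod 533).
From t ≡ 313 (mod 533) write t = 313 + 533s. Substituting into t ≡ 15 (mod 19) gives 533s ≡ 6 (mod 19), and since 1⁻¹ ≡ 1 (mod 19), s ≡ 6. Hence t ≡ 313 + 533·6 = 3511 (mod 10127).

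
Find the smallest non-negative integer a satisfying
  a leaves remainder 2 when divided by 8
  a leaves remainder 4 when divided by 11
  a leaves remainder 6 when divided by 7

202

From a ≡ 2 (mod 8) write a = 2 + 8t. Substituting into a ≡ 4 (mod 11) gives 8t ≡ 2 (mod 11), and since 8⁻¹ ≡ 7 (mod 11), t ≡ 3. Hence a ≡ 2 + 8·3 = 26 (mod 88).
From a ≡ 26 (mod 88) write a = 26 + 88t. Substituting into a ≡ 6 (mod 7) gives 88t ≡ 1 (mod 7), and since 4⁻¹ ≡ 2 (mod 7), t ≡ 2. Hence a ≡ 26 + 88·2 = 202 (mod 616).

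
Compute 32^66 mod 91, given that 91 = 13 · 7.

64

Mod 13: 32 ≡ 6; by Fermat, exponent reduces to 66 mod 12 = 6; 6^6 ≡ 12 (mod 13).
Mod 7: 32 ≡ 4; since 6 | 66, by Fermat 4^66 ≡ 1 (mod 7).
Combine by CRT: x ≡ 12 (mod 13), x ≡ 1 (mod 7) ⇒ x ≡ 64 (mod 91).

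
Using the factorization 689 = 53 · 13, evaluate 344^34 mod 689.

589

Mod 53: 344 ≡ 26; 26^34 ≡ 6 (mod 53).
Mod 13: 344 ≡ 6; by Fermat, exponent reduces to 34 mod 12 = 10; 6^10 ≡ 4 (mod 13).
Combine by CRT: x ≡ 6 (mod 53), x ≡ 4 (mod 13) ⇒ x ≡ 589 (mod 689).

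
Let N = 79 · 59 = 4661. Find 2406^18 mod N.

Mod 79: 2406 ≡ 36; 36^18 ≡ 64 (mod 79).
Mod 59: 2406 ≡ 46; 46^18 ≡ 15 (mod 59).
Combine by CRT: x ≡ 64 (mod 79), x ≡ 15 (mod 59) ⇒ x ≡ 2434 (mod 4661).

2434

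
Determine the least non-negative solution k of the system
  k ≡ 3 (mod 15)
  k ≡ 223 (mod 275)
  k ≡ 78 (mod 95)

12048

Combine the congruences pairwise.
gcd(15, 275) = 5 and 5 | (223 − 3), so the pair is consistent; merging gives k ≡ 498 (mod 825), where 825 = lcm(15, 275).
gcd(825, 95) = 5 and 5 | (78 − 498), so the pair is consistent; merging gives k ≡ 12048 (mod 15675), where 15675 = lcm(825, 95).
The solution is unique modulo lcm(15, 275, 95) = 15675.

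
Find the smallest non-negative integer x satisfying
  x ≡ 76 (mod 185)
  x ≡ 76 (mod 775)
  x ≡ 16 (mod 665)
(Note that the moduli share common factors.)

2838901

Combine the congruences pairwise.
gcd(185, 775) = 5 and 5 | (76 − 76), so the pair is consistent; merging gives x ≡ 76 (mod 28675), where 28675 = lcm(185, 775).
gcd(28675, 665) = 5 and 5 | (16 − 76), so the pair is consistent; merging gives x ≡ 2838901 (mod 3813775), where 3813775 = lcm(28675, 665).
The solution is unique modulo lcm(185, 775, 665) = 3813775.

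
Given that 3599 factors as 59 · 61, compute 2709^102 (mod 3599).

Mod 59: 2709 ≡ 54; by Fermat, exponent reduces to 102 mod 58 = 44; 54^44 ≡ 51 (mod 59).
Mod 61: 2709 ≡ 25; by Fermat, exponent reduces to 102 mod 60 = 42; 25^42 ≡ 34 (mod 61).
Combine by CRT: x ≡ 51 (mod 59), x ≡ 34 (mod 61) ⇒ x ≡ 2352 (mod 3599).

2352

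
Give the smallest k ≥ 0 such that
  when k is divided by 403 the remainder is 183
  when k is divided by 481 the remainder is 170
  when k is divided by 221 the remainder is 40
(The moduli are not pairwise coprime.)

Combine the congruences pairwise.
gcd(403, 481) = 13 and 13 | (170 − 183), so the pair is consistent; merging gives k ≡ 12676 (mod 14911), where 14911 = lcm(403, 481).
gcd(14911, 221) = 13 and 13 | (40 − 12676), so the pair is consistent; merging gives k ≡ 102142 (mod 253487), where 253487 = lcm(14911, 221).
The solution is unique modulo lcm(403, 481, 221) = 253487.

102142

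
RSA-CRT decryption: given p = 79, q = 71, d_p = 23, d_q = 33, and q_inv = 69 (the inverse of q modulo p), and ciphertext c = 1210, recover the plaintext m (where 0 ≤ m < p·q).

4339

m₁ = c^(d_p) mod p: c ≡ 25 (mod 79), and 25^23 mod 79 = 73.
m₂ = c^(d_q) mod q: c ≡ 3 (mod 71), and 3^33 mod 71 = 8.
h = q_inv·(m₁ − m₂) mod p = 69·(73 − 8) mod 79 = 61.
m = m₂ + h·q = 8 + 61·71 = 4339.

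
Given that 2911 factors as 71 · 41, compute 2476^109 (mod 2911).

Mod 71: 2476 ≡ 62; by Fermat, exponent reduces to 109 mod 70 = 39; 62^39 ≡ 42 (mod 71).
Mod 41: 2476 ≡ 16; by Fermat, exponent reduces to 109 mod 40 = 29; 16^29 ≡ 18 (mod 41).
Combine by CRT: x ≡ 42 (mod 71), x ≡ 18 (mod 41) ⇒ x ≡ 2314 (mod 2911).

2314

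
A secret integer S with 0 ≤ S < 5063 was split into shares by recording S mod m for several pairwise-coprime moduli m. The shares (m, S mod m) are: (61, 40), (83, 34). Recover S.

2358

From S ≡ 40 (mod 61) write S = 40 + 61t. Substituting into S ≡ 34 (mod 83) gives 61t ≡ 77 (mod 83), and since 61⁻¹ ≡ 49 (mod 83), t ≡ 38. Hence S ≡ 40 + 61·38 = 2358 (mod 5063).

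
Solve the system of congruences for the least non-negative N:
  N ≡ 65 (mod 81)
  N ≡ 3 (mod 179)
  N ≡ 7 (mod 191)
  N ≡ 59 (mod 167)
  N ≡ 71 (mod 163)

Combine the congruences pairwise.
From N ≡ 65 (mod 81) write N = 65 + 81t. Substituting into N ≡ 3 (mod 179) gives 81t ≡ 117 (mod 179), and since 81⁻¹ ≡ 42 (mod 179), t ≡ 81. Hence N ≡ 65 + 81·81 = 6626 (mod 14499).
From N ≡ 6626 (mod 14499) write N = 6626 + 14499t. Substituting into N ≡ 7 (mod 191) gives 14499t ≡ 66 (mod 191), and since 174⁻¹ ≡ 146 (mod 191), t ≡ 86. Hence N ≡ 6626 + 14499·86 = 1253540 (mod 2769309).
From N ≡ 1253540 (mod 2769309) write N = 1253540 + 2769309t. Substituting into N ≡ 59 (mod 167) gives 2769309t ≡ 21 (mod 167), and since 115⁻¹ ≡ 61 (mod 167), t ≡ 112. Hence N ≡ 1253540 + 2769309·112 = 311416148 (mod 462474603).
From N ≡ 311416148 (mod 462474603) write N = 311416148 + 462474603t. Substituting into N ≡ 71 (mod 163) gives 462474603t ≡ 150 (mod 163), and since 82⁻¹ ≡ 2 (mod 163), t ≡ 137. Hence N ≡ 311416148 + 462474603·137 = 63670436759 (mod 75383360289).

63670436759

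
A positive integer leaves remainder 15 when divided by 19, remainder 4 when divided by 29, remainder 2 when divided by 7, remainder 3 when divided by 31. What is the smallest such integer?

26539

The moduli are pairwise coprime; N = 19·29·7·31 = 119567.
N/19 = 6293; 6293 ≡ 4 (mod 19); 4·5 ≡ 1, so inverse 5.
N/29 = 4123; 4123 ≡ 5 (mod 29); 5·6 ≡ 1, so inverse 6.
N/7 = 17081; 17081 ≡ 1 (mod 7), inverse 1.
N/31 = 3857; 3857 ≡ 13 (mod 31); 13·12 ≡ 1, so inverse 12.
m ≡ 15·6293·5 + 4·4123·6 + 2·17081·1 + 3·3857·12 = 743941.
743941 mod 119567 = 26539.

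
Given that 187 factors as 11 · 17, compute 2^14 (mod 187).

Mod 11: 2 ≡ 2; by Fermat, exponent reduces to 14 mod 10 = 4; 2^4 ≡ 5 (mod 11).
Mod 17: 2 ≡ 2; 2^14 ≡ 13 (mod 17).
Combine by CRT: x ≡ 5 (mod 11), x ≡ 13 (mod 17) ⇒ x ≡ 115 (mod 187).

115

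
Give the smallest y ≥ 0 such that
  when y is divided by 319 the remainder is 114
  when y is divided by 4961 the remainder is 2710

37437

gcd(319, 4961) = 11 and 11 | (2710 − 114), so the pair is consistent; merging gives y ≡ 37437 (mod 143869), where 143869 = lcm(319, 4961).
The solution is unique modulo lcm(319, 4961) = 143869.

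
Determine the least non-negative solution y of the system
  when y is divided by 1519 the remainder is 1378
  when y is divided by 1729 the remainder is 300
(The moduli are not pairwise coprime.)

gcd(1519, 1729) = 7 and 7 | (300 − 1378), so the pair is consistent; merging gives y ≡ 109227 (mod 375193), where 375193 = lcm(1519, 1729).
The solution is unique modulo lcm(1519, 1729) = 375193.

109227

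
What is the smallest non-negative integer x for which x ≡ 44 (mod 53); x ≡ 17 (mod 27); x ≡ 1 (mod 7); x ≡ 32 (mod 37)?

Combine the congruences pairwise.
From x ≡ 44 (mod 53) write x = 44 + 53t. Substituting into x ≡ 17 (mod 27) gives 53t ≡ 0 (mod 27), and since 26⁻¹ ≡ 26 (mod 27), t ≡ 0. Hence x ≡ 44 + 53·0 = 44 (mod 1431).
From x ≡ 44 (mod 1431) write x = 44 + 1431t. Substituting into x ≡ 1 (mod 7) gives 1431t ≡ 6 (mod 7), and since 3⁻¹ ≡ 5 (mod 7), t ≡ 2. Hence x ≡ 44 + 1431·2 = 2906 (mod 10017).
From x ≡ 2906 (mod 10017) write x = 2906 + 10017t. Substituting into x ≡ 32 (mod 37) gives 10017t ≡ 12 (mod 37), and since 27⁻¹ ≡ 11 (mod 37), t ≡ 21. Hence x ≡ 2906 + 10017·21 = 213263 (mod 370629).

213263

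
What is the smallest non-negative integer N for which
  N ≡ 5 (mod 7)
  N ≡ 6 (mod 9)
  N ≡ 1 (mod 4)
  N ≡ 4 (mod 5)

789

The moduli are pairwise coprime; M = 7·9·4·5 = 1260.
M/7 = 180; 180 ≡ 5 (mod 7); 5·3 ≡ 1, so inverse 3.
M/9 = 140; 140 ≡ 5 (mod 9); 5·2 ≡ 1, so inverse 2.
M/4 = 315; 315 ≡ 3 (mod 4); 3·3 ≡ 1, so inverse 3.
M/5 = 252; 252 ≡ 2 (mod 5); 2·3 ≡ 1, so inverse 3.
N ≡ 5·180·3 + 6·140·2 + 1·315·3 + 4·252·3 = 8349.
8349 mod 1260 = 789.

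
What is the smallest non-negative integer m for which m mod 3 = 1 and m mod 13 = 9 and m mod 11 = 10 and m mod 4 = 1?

373

From m ≡ 1 (mod 3) write m = 1 + 3t. Substituting into m ≡ 9 (mod 13) gives 3t ≡ 8 (mod 13), and since 3⁻¹ ≡ 9 (mod 13), t ≡ 7. Hence m ≡ 1 + 3·7 = 22 (mod 39).
From m ≡ 22 (mod 39) write m = 22 + 39t. Substituting into m ≡ 10 (mod 11) gives 39t ≡ 10 (mod 11), and since 6⁻¹ ≡ 2 (mod 11), t ≡ 9. Hence m ≡ 22 + 39·9 = 373 (mod 429).
From m ≡ 373 (mod 429) write m = 373 + 429t. Substituting into m ≡ 1 (mod 4) gives 429t ≡ 0 (mod 4), and since 1⁻¹ ≡ 1 (mod 4), t ≡ 0. Hence m ≡ 373 + 429·0 = 373 (mod 1716).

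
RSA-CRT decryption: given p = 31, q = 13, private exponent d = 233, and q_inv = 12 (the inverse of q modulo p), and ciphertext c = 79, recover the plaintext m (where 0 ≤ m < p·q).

261

d_p = d mod (p−1) = 233 mod 30 = 23; d_q = d mod (q−1) = 5.
m₁ = c^(d_p) mod p: c ≡ 17 (mod 31), and 17^23 mod 31 = 13.
m₂ = c^(d_q) mod q: c ≡ 1 (mod 13), and 1^5 mod 13 = 1.
h = q_inv·(m₁ − m₂) mod p = 12·(13 − 1) mod 31 = 20.
m = m₂ + h·q = 1 + 20·13 = 261.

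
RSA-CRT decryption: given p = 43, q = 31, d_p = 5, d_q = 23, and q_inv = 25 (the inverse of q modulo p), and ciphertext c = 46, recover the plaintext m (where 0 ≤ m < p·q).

802

m₁ = c^(d_p) mod p: c ≡ 3 (mod 43), and 3^5 mod 43 = 28.
m₂ = c^(d_q) mod q: c ≡ 15 (mod 31), and 15^23 mod 31 = 27.
h = q_inv·(m₁ − m₂) mod p = 25·(28 − 27) mod 43 = 25.
m = m₂ + h·q = 27 + 25·31 = 802.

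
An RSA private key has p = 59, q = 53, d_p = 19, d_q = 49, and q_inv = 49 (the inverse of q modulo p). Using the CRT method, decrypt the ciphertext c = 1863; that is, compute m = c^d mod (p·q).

1958

m₁ = c^(d_p) mod p: c ≡ 34 (mod 59), and 34^19 mod 59 = 11.
m₂ = c^(d_q) mod q: c ≡ 8 (mod 53), and 8^49 mod 53 = 50.
h = q_inv·(m₁ − m₂) mod p = 49·(11 − 50) mod 59 = 36.
m = m₂ + h·q = 50 + 36·53 = 1958.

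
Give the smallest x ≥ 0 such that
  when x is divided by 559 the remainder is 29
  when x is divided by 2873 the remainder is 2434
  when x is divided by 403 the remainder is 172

634494

gcd(559, 2873) = 13 and 13 | (2434 − 29), so the pair is consistent; merging gives x ≡ 16799 (mod 123539), where 123539 = lcm(559, 2873).
gcd(123539, 403) = 13 and 13 | (172 − 16799), so the pair is consistent; merging gives x ≡ 634494 (mod 3829709), where 3829709 = lcm(123539, 403).
The solution is unique modulo lcm(559, 2873, 403) = 3829709.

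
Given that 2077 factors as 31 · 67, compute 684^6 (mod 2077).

746

Mod 31: 684 ≡ 2; 2^6 ≡ 2 (mod 31).
Mod 67: 684 ≡ 14; 14^6 ≡ 9 (mod 67).
Combine by CRT: x ≡ 2 (mod 31), x ≡ 9 (mod 67) ⇒ x ≡ 746 (mod 2077).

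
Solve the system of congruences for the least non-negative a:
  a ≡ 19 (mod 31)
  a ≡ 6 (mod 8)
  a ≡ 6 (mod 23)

The moduli are pairwise coprime; N = 31·8·23 = 5704.
N/31 = 184; 184 ≡ 29 (mod 31); 29·15 ≡ 1, so inverse 15.
N/8 = 713; 713 ≡ 1 (mod 8), inverse 1.
N/23 = 248; 248 ≡ 18 (mod 23); 18·9 ≡ 1, so inverse 9.
a ≡ 19·184·15 + 6·713·1 + 6·248·9 = 70110.
70110 mod 5704 = 1662.

1662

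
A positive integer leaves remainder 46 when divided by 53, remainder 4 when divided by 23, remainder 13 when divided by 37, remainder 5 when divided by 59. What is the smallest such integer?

The moduli are pairwise coprime; N = 53·23·37·59 = 2661077.
N/53 = 50209; 50209 ≡ 18 (mod 53); 18·3 ≡ 1, so inverse 3.
N/23 = 115699; 115699 ≡ 9 (mod 23); 9·18 ≡ 1, so inverse 18.
N/37 = 71921; 71921 ≡ 30 (mod 37); 30·21 ≡ 1, so inverse 21.
N/59 = 45103; 45103 ≡ 27 (mod 59); 27·35 ≡ 1, so inverse 35.
x ≡ 46·50209·3 + 4·115699·18 + 13·71921·21 + 5·45103·35 = 42786628.
42786628 mod 2661077 = 209396.

209396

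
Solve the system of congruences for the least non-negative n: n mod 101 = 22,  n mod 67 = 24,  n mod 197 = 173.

Combine the congruences pairwise.
From n ≡ 22 (mod 101) write n = 22 + 101t. Substituting into n ≡ 24 (mod 67) gives 101t ≡ 2 (mod 67), and since 34⁻¹ ≡ 2 (mod 67), t ≡ 4. Hence n ≡ 22 + 101·4 = 426 (mod 6767).
From n ≡ 426 (mod 6767) write n = 426 + 6767t. Substituting into n ≡ 173 (mod 197) gives 6767t ≡ 141 (mod 197), and since 69⁻¹ ≡ 20 (mod 197), t ≡ 62. Hence n ≡ 426 + 6767·62 = 419980 (mod 1333099).

419980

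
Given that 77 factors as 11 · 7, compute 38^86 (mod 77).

Mod 11: 38 ≡ 5; by Fermat, exponent reduces to 86 mod 10 = 6; 5^6 ≡ 5 (mod 11).
Mod 7: 38 ≡ 3; by Fermat, exponent reduces to 86 mod 6 = 2; 3^2 ≡ 2 (mod 7).
Combine by CRT: x ≡ 5 (mod 11), x ≡ 2 (mod 7) ⇒ x ≡ 16 (mod 77).

16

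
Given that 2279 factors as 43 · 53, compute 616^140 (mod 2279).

Mod 43: 616 ≡ 14; by Fermat, exponent reduces to 140 mod 42 = 14; 14^14 ≡ 6 (mod 43).
Mod 53: 616 ≡ 33; by Fermat, exponent reduces to 140 mod 52 = 36; 33^36 ≡ 10 (mod 53).
Combine by CRT: x ≡ 6 (mod 43), x ≡ 10 (mod 53) ⇒ x ≡ 1812 (mod 2279).

1812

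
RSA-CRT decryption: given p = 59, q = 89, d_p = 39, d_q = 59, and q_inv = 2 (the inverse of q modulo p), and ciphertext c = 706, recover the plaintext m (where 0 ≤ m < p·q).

1850

m₁ = c^(d_p) mod p: c ≡ 57 (mod 59), and 57^39 mod 59 = 21.
m₂ = c^(d_q) mod q: c ≡ 83 (mod 89), and 83^59 mod 89 = 70.
h = q_inv·(m₁ − m₂) mod p = 2·(21 − 70) mod 59 = 20.
m = m₂ + h·q = 70 + 20·89 = 1850.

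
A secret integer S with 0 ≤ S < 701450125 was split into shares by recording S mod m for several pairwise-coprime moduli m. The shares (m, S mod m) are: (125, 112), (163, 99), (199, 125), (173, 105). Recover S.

428743237

From S ≡ 112 (mod 125) write S = 112 + 125t. Substituting into S ≡ 99 (mod 163) gives 125t ≡ 150 (mod 163), and since 125⁻¹ ≡ 30 (mod 163), t ≡ 99. Hence S ≡ 112 + 125·99 = 12487 (mod 20375).
From S ≡ 12487 (mod 20375) write S = 12487 + 20375t. Substituting into S ≡ 125 (mod 199) gives 20375t ≡ 175 (mod 199), and since 77⁻¹ ≡ 168 (mod 199), t ≡ 147. Hence S ≡ 12487 + 20375·147 = 3007612 (mod 4054625).
From S ≡ 3007612 (mod 4054625) write S = 3007612 + 4054625t. Substituting into S ≡ 105 (mod 173) gives 4054625t ≡ 98 (mod 173), and since 24⁻¹ ≡ 137 (mod 173), t ≡ 105. Hence S ≡ 3007612 + 4054625·105 = 428743237 (mod 701450125).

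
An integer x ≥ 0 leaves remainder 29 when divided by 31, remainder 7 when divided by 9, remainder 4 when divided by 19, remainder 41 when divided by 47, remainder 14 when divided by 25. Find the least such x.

4214014

The moduli are pairwise coprime; N = 31·9·19·47·25 = 6228675.
N/31 = 200925; 200925 ≡ 14 (mod 31); 14·20 ≡ 1, so inverse 20.
N/9 = 692075; 692075 ≡ 2 (mod 9); 2·5 ≡ 1, so inverse 5.
N/19 = 327825; 327825 ≡ 18 (mod 19); 18·18 ≡ 1, so inverse 18.
N/47 = 132525; 132525 ≡ 32 (mod 47); 32·25 ≡ 1, so inverse 25.
N/25 = 249147; 249147 ≡ 22 (mod 25); 22·8 ≡ 1, so inverse 8.
x ≡ 29·200925·20 + 7·692075·5 + 4·327825·18 + 41·132525·25 + 14·249147·8 = 328105114.
328105114 mod 6228675 = 4214014.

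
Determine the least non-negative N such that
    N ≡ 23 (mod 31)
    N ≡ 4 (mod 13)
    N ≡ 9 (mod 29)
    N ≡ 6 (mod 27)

240738

Combine the congruences pairwise.
From N ≡ 23 (mod 31) write N = 23 + 31t. Substituting into N ≡ 4 (mod 13) gives 31t ≡ 7 (mod 13), and since 5⁻¹ ≡ 8 (mod 13), t ≡ 4. Hence N ≡ 23 + 31·4 = 147 (mod 403).
From N ≡ 147 (mod 403) write N = 147 + 403t. Substituting into N ≡ 9 (mod 29) gives 403t ≡ 7 (mod 29), and since 26⁻¹ ≡ 19 (mod 29), t ≡ 17. Hence N ≡ 147 + 403·17 = 6998 (mod 11687).
From N ≡ 6998 (mod 11687) write N = 6998 + 11687t. Substituting into N ≡ 6 (mod 27) gives 11687t ≡ 1 (mod 27), and since 23⁻¹ ≡ 20 (mod 27), t ≡ 20. Hence N ≡ 6998 + 11687·20 = 240738 (mod 315549).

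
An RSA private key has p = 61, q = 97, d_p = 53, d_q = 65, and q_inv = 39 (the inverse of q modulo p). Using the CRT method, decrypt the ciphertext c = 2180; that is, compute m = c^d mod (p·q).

m₁ = c^(d_p) mod p: c ≡ 45 (mod 61), and 45^53 mod 61 = 4.
m₂ = c^(d_q) mod q: c ≡ 46 (mod 97), and 46^65 mod 97 = 46.
h = q_inv·(m₁ − m₂) mod p = 39·(4 − 46) mod 61 = 9.
m = m₂ + h·q = 46 + 9·97 = 919.

919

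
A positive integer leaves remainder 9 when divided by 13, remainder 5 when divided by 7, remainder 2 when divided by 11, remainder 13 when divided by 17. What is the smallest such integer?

8615

From a ≡ 9 (mod 13) write a = 9 + 13t. Substituting into a ≡ 5 (mod 7) gives 13t ≡ 3 (mod 7), and since 6⁻¹ ≡ 6 (mod 7), t ≡ 4. Hence a ≡ 9 + 13·4 = 61 (mod 91).
From a ≡ 61 (mod 91) write a = 61 + 91t. Substituting into a ≡ 2 (mod 11) gives 91t ≡ 7 (mod 11), and since 3⁻¹ ≡ 4 (mod 11), t ≡ 6. Hence a ≡ 61 + 91·6 = 607 (mod 1001).
From a ≡ 607 (mod 1001) write a = 607 + 1001t. Substituting into a ≡ 13 (mod 17) gives 1001t ≡ 1 (mod 17), and since 15⁻¹ ≡ 8 (mod 17), t ≡ 8. Hence a ≡ 607 + 1001·8 = 8615 (mod 17017).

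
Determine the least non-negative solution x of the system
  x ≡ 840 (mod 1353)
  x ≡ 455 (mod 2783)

gcd(1353, 2783) = 11 and 11 | (455 − 840), so the pair is consistent; merging gives x ≡ 14370 (mod 342309), where 342309 = lcm(1353, 2783).
The solution is unique modulo lcm(1353, 2783) = 342309.

14370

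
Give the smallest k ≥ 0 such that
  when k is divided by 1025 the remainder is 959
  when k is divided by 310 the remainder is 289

gcd(1025, 310) = 5 and 5 | (289 − 959), so the pair is consistent; merging gives k ≡ 7109 (mod 63550), where 63550 = lcm(1025, 310).
The solution is unique modulo lcm(1025, 310) = 63550.

7109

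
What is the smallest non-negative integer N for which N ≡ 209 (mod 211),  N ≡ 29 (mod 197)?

33125

From N ≡ 209 (mod 211) write N = 209 + 211t. Substituting into N ≡ 29 (mod 197) gives 211t ≡ 17 (mod 197), and since 14⁻¹ ≡ 183 (mod 197), t ≡ 156. Hence N ≡ 209 + 211·156 = 33125 (mod 41567).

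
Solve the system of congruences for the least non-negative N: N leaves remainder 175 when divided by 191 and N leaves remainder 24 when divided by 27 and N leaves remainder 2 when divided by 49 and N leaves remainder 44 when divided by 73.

18037833

From N ≡ 175 (mod 191) write N = 175 + 191t. Substituting into N ≡ 24 (mod 27) gives 191t ≡ 11 (mod 27), and since 2⁻¹ ≡ 14 (mod 27), t ≡ 19. Hence N ≡ 175 + 191·19 = 3804 (mod 5157).
From N ≡ 3804 (mod 5157) write N = 3804 + 5157t. Substituting into N ≡ 2 (mod 49) gives 5157t ≡ 20 (mod 49), and since 12⁻¹ ≡ 45 (mod 49), t ≡ 18. Hence N ≡ 3804 + 5157·18 = 96630 (mod 252693).
From N ≡ 96630 (mod 252693) write N = 96630 + 252693t. Substituting into N ≡ 44 (mod 73) gives 252693t ≡ 66 (mod 73), and since 40⁻¹ ≡ 42 (mod 73), t ≡ 71. Hence N ≡ 96630 + 252693·71 = 18037833 (mod 18446589).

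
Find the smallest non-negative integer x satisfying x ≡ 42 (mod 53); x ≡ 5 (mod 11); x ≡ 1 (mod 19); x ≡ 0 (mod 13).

From x ≡ 42 (mod 53) write x = 42 + 53t. Substituting into x ≡ 5 (mod 11) gives 53t ≡ 7 (mod 11), and since 9⁻¹ ≡ 5 (mod 11), t ≡ 2. Hence x ≡ 42 + 53·2 = 148 (mod 583).
From x ≡ 148 (mod 583) write x = 148 + 583t. Substituting into x ≡ 1 (mod 19) gives 583t ≡ 5 (mod 19), and since 13⁻¹ ≡ 3 (mod 19), t ≡ 15. Hence x ≡ 148 + 583·15 = 8893 (mod 11077).
From x ≡ 8893 (mod 11077) write x = 8893 + 11077t. Substituting into x ≡ 0 (mod 13) gives 11077t ≡ 12 (mod 13), and since 1⁻¹ ≡ 1 (mod 13), t ≡ 12. Hence x ≡ 8893 + 11077·12 = 141817 (mod 144001).

141817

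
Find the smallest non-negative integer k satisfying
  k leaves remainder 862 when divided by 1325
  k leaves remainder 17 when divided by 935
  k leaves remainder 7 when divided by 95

4003687

gcd(1325, 935) = 5 and 5 | (17 − 862), so the pair is consistent; merging gives k ≡ 39287 (mod 247775), where 247775 = lcm(1325, 935).
gcd(247775, 95) = 5 and 5 | (7 − 39287), so the pair is consistent; merging gives k ≡ 4003687 (mod 4707725), where 4707725 = lcm(247775, 95).
The solution is unique modulo lcm(1325, 935, 95) = 4707725.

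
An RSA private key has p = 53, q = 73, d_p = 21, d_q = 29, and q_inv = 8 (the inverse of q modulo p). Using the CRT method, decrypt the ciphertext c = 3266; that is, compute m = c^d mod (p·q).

m₁ = c^(d_p) mod p: c ≡ 33 (mod 53), and 33^21 mod 53 = 14.
m₂ = c^(d_q) mod q: c ≡ 54 (mod 73), and 54^29 mod 73 = 35.
h = q_inv·(m₁ − m₂) mod p = 8·(14 − 35) mod 53 = 44.
m = m₂ + h·q = 35 + 44·73 = 3247.

3247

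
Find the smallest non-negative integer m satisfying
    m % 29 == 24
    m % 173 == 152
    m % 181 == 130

885220

The moduli are pairwise coprime; N = 29·173·181 = 908077.
N/29 = 31313; 31313 ≡ 22 (mod 29); 22·4 ≡ 1, so inverse 4.
N/173 = 5249; 5249 ≡ 59 (mod 173); 59·44 ≡ 1, so inverse 44.
N/181 = 5017; 5017 ≡ 130 (mod 181); 130·110 ≡ 1, so inverse 110.
m ≡ 24·31313·4 + 152·5249·44 + 130·5017·110 = 109854460.
109854460 mod 908077 = 885220.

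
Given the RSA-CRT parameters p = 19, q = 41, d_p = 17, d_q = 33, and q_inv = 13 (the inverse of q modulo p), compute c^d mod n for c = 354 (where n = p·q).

m₁ = c^(d_p) mod p: c ≡ 12 (mod 19), and 12^17 mod 19 = 8.
m₂ = c^(d_q) mod q: c ≡ 26 (mod 41), and 26^33 mod 41 = 6.
h = q_inv·(m₁ − m₂) mod p = 13·(8 − 6) mod 19 = 7.
m = m₂ + h·q = 6 + 7·41 = 293.

293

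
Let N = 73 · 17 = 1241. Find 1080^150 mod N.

1092

Mod 73: 1080 ≡ 58; by Fermat, exponent reduces to 150 mod 72 = 6; 58^6 ≡ 70 (mod 73).
Mod 17: 1080 ≡ 9; by Fermat, exponent reduces to 150 mod 16 = 6; 9^6 ≡ 4 (mod 17).
Combine by CRT: x ≡ 70 (mod 73), x ≡ 4 (mod 17) ⇒ x ≡ 1092 (mod 1241).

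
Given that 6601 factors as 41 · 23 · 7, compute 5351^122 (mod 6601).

Mod 41: 5351 ≡ 21; by Fermat, exponent reduces to 122 mod 40 = 2; 21^2 ≡ 31 (mod 41).
Mod 23: 5351 ≡ 15; by Fermat, exponent reduces to 122 mod 22 = 12; 15^12 ≡ 8 (mod 23).
Mod 7: 5351 ≡ 3; by Fermat, exponent reduces to 122 mod 6 = 2; 3^2 ≡ 2 (mod 7).
Combine by CRT: x ≡ 31 (mod 41), x ≡ 8 (mod 23), x ≡ 2 (mod 7) ⇒ x ≡ 3803 (mod 6601).

3803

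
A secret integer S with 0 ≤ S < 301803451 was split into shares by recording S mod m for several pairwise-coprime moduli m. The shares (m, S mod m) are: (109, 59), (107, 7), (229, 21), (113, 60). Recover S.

The moduli are pairwise coprime; N = 109·107·229·113 = 301803451.
N/109 = 2768839; 2768839 ≡ 21 (mod 109); 21·26 ≡ 1, so inverse 26.
N/107 = 2820593; 2820593 ≡ 73 (mod 107); 73·22 ≡ 1, so inverse 22.
N/229 = 1317919; 1317919 ≡ 24 (mod 229); 24·105 ≡ 1, so inverse 105.
N/113 = 2670827; 2670827 ≡ 72 (mod 113); 72·11 ≡ 1, so inverse 11.
S ≡ 59·2768839·26 + 7·2820593·22 + 21·1317919·105 + 60·2670827·11 = 9350527563.
9350527563 mod 301803451 = 296424033.

296424033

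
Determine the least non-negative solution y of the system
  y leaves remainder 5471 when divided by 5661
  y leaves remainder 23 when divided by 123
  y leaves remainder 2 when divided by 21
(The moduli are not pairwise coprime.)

169640

Combine the congruences pairwise.
gcd(5661, 123) = 3 and 3 | (23 − 5471), so the pair is consistent; merging gives y ≡ 169640 (mod 232101), where 232101 = lcm(5661, 123).
gcd(232101, 21) = 3 and 3 | (2 − 169640), so the pair is consistent; merging gives y ≡ 169640 (mod 1624707), where 1624707 = lcm(232101, 21).
The solution is unique modulo lcm(5661, 123, 21) = 1624707.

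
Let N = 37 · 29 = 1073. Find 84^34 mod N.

787

Mod 37: 84 ≡ 10; 10^34 ≡ 10 (mod 37).
Mod 29: 84 ≡ 26; by Fermat, exponent reduces to 34 mod 28 = 6; 26^6 ≡ 4 (mod 29).
Combine by CRT: x ≡ 10 (mod 37), x ≡ 4 (mod 29) ⇒ x ≡ 787 (mod 1073).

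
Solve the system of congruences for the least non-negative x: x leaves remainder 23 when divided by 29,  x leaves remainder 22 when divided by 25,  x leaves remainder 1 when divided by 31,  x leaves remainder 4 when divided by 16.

153172

The moduli are pairwise coprime; N = 29·25·31·16 = 359600.
N/29 = 12400; 12400 ≡ 17 (mod 29); 17·12 ≡ 1, so inverse 12.
N/25 = 14384; 14384 ≡ 9 (mod 25); 9·14 ≡ 1, so inverse 14.
N/31 = 11600; 11600 ≡ 6 (mod 31); 6·26 ≡ 1, so inverse 26.
N/16 = 22475; 22475 ≡ 11 (mod 16); 11·3 ≡ 1, so inverse 3.
x ≡ 23·12400·12 + 22·14384·14 + 1·11600·26 + 4·22475·3 = 8423972.
8423972 mod 359600 = 153172.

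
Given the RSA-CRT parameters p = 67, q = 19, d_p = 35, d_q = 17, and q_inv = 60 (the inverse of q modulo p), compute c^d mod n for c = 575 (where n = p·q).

m₁ = c^(d_p) mod p: c ≡ 39 (mod 67), and 39^35 mod 67 = 47.
m₂ = c^(d_q) mod q: c ≡ 5 (mod 19), and 5^17 mod 19 = 4.
h = q_inv·(m₁ − m₂) mod p = 60·(47 − 4) mod 67 = 34.
m = m₂ + h·q = 4 + 34·19 = 650.

650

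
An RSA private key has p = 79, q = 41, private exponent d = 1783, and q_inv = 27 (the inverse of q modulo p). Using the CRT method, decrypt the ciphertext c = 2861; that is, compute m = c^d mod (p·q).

501

d_p = d mod (p−1) = 1783 mod 78 = 67; d_q = d mod (q−1) = 23.
m₁ = c^(d_p) mod p: c ≡ 17 (mod 79), and 17^67 mod 79 = 27.
m₂ = c^(d_q) mod q: c ≡ 32 (mod 41), and 32^23 mod 41 = 9.
h = q_inv·(m₁ − m₂) mod p = 27·(27 − 9) mod 79 = 12.
m = m₂ + h·q = 9 + 12·41 = 501.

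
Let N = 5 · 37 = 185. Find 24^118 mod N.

Mod 5: 24 ≡ 4; by Fermat, exponent reduces to 118 mod 4 = 2; 4^2 ≡ 1 (mod 5).
Mod 37: 24 ≡ 24; by Fermat, exponent reduces to 118 mod 36 = 10; 24^10 ≡ 4 (mod 37).
Combine by CRT: x ≡ 1 (mod 5), x ≡ 4 (mod 37) ⇒ x ≡ 41 (mod 185).

41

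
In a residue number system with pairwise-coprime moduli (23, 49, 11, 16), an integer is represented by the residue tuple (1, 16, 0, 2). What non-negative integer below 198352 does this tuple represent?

The moduli are pairwise coprime; N = 23·49·11·16 = 198352.
N/23 = 8624; 8624 ≡ 22 (mod 23); 22·22 ≡ 1, so inverse 22.
N/49 = 4048; 4048 ≡ 30 (mod 49); 30·18 ≡ 1, so inverse 18.
N/11 = 18032; 18032 ≡ 3 (mod 11); 3·4 ≡ 1, so inverse 4.
N/16 = 12397; 12397 ≡ 13 (mod 16); 13·5 ≡ 1, so inverse 5.
x ≡ 1·8624·22 + 16·4048·18 + 0·18032·4 + 2·12397·5 = 1479522.
1479522 mod 198352 = 91058.

91058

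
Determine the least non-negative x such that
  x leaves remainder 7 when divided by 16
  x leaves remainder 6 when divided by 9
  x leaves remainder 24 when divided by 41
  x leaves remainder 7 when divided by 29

From x ≡ 7 (mod 16) write x = 7 + 16t. Substituting into x ≡ 6 (mod 9) gives 16t ≡ 8 (mod 9), and since 7⁻¹ ≡ 4 (mod 9), t ≡ 5. Hence x ≡ 7 + 16·5 = 87 (mod 144).
From x ≡ 87 (mod 144) write x = 87 + 144t. Substituting into x ≡ 24 (mod 41) gives 144t ≡ 19 (mod 41), and since 21⁻¹ ≡ 2 (mod 41), t ≡ 38. Hence x ≡ 87 + 144·38 = 5559 (mod 5904).
From x ≡ 5559 (mod 5904) write x = 5559 + 5904t. Substituting into x ≡ 7 (mod 29) gives 5904t ≡ 16 (mod 29), and since 17⁻¹ ≡ 12 (mod 29), t ≡ 18. Hence x ≡ 5559 + 5904·18 = 111831 (mod 171216).

111831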